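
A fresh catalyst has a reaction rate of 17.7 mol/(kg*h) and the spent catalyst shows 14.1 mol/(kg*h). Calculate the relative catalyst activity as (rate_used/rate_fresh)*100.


Activity (%) = (rate_used / rate_fresh) * 100
rate_used = 14.1, rate_fresh = 17.7
= (14.1 / 17.7) * 100
= 0.7966 * 100 = 79.66

79.66 %


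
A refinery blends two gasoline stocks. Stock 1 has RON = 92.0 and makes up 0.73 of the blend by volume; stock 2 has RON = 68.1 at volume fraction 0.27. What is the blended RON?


Linear blending: RON_blend = sum(vi * RONi)
Contribution 1: 0.73 * 92.0 = 67.16
Contribution 2: 0.27 * 68.1 = 18.387
RON_blend = 67.16 + 18.387 = 85.547

85.547


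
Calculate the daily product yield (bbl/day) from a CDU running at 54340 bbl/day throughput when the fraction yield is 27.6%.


Crude throughput = 54340 bbl/day
Fraction yield = 27.6%
yield = throughput * fraction / 100
yield = 54340 * 27.6 / 100 = 14997.84

14997.84 bbl/day


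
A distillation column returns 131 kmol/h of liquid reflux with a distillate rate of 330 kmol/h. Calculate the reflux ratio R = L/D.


Reflux ratio definition: R = L / D (liquid returned / distillate withdrawn)
L = 131 kmol/h, D = 330 kmol/h
R = 131 / 330 = 0.3970

0.3970


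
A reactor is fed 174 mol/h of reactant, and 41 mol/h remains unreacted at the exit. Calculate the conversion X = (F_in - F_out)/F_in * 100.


X = (F_in - F_out) / F_in * 100
Moles reacted = 174 - 41 = 133
X = 133 / 174 * 100
= 0.7644 * 100
= 76.44 %

76.44 %


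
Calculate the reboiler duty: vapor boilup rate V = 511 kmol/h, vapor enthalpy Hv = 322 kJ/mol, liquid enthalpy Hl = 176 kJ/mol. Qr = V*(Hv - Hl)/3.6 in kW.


Qr = 511 * (322 - 176) / 3.6 = 511 * 146 / 3.6 = 20720

20720 kW


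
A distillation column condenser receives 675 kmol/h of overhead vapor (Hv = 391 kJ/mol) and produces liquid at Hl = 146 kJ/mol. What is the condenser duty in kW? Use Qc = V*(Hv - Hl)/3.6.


Qc = 675 * (391 - 146) / 3.6 = 675 * 245 / 3.6 = 45940

45940 kW


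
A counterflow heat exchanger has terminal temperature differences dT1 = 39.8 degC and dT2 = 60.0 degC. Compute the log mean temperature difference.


LMTD = (dT1 - dT2) / ln(dT1/dT2)
= (39.8 - 60.0) / ln(39.8 / 60.0) = -20.2 / -0.410478 = 49.21

49.21 degC


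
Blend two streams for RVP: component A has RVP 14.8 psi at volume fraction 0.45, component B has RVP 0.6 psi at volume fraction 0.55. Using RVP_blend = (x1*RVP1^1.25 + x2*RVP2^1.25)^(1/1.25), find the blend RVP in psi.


Chevron index: RVP_blend = (sum xi*RVPi^1.25)^(1/1.25)
RVP^1.25 terms: 0.45 * 14.8^1.25 + 0.55 * 0.6^1.25 = 13.3533
RVP_blend = 13.3533^(1/1.25) = 7.952

7.952 psi


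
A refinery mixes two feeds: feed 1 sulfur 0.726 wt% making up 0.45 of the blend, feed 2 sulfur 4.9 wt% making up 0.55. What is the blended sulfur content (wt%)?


Linear sulfur blending: S_blend = x1*S1 + x2*S2
Contribution 1: 0.45 * 0.726 = 0.3267 wt%
Contribution 2: 0.55 * 4.9 = 2.695 wt%
S_blend = 0.3267 + 2.695 = 3.0217

3.0217 wt%


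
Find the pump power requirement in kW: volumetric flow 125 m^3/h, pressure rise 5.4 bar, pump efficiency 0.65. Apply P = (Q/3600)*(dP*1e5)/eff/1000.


Q = 125 / 3600 = 0.0347222 m^3/s
P = 0.0347222 * (5.4 * 1e5) / 0.65 / 1000 = 28.85

28.85 kW


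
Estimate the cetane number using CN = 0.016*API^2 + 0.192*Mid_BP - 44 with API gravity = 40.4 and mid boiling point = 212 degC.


CN = 0.016 * 40.4^2 + 0.192 * 212 - 44
CN = 26.11456 + 40.704 - 44 = 22.81856

22.81856


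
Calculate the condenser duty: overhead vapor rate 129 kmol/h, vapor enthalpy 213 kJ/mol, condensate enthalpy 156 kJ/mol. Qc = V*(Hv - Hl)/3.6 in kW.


Qc = 129 * (213 - 156) / 3.6 = 129 * 57 / 3.6 = 2042

2042 kW


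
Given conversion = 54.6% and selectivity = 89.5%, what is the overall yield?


Overall yield = conversion (%) * selectivity (%) / 100
Conversion = 54.6%, Selectivity = 89.5%
Y = 54.6 * 89.5 / 100
= 48.867 %

48.867 %


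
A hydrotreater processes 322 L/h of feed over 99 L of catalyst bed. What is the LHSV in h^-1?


LHSV = volumetric feed rate / catalyst volume
= 322 L/h / 99 L
= 3.253 h^-1

3.253 h^-1


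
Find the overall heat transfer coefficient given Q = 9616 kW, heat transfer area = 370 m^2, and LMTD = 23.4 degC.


From Q = U*A*LMTD, U = Q / (A * LMTD)
U = 9616 / (370 * 23.4) = 9616 / 8658 = 1.111

1.111 kW/(m^2*K)


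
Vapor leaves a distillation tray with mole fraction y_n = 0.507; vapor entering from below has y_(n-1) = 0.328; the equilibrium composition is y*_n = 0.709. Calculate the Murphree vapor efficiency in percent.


Murphree vapor efficiency: EMV = (y_n - y_(n-1)) / (y*_n - y_(n-1)) * 100
EMV = (0.507 - 0.328) / (0.709 - 0.328) * 100 = 0.179 / 0.381 * 100 = 46.98

46.98 %


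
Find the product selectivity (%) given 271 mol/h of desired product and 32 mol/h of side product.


Selectivity = desired / (desired + undesired) * 100
Total products = 271 + 32 = 303 mol/h
S = 271 / 303 * 100
= 0.8944 * 100
= 89.44 %

89.44 %


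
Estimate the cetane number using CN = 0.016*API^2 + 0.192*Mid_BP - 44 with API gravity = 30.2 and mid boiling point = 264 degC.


CN = 0.016 * 30.2^2 + 0.192 * 264 - 44
CN = 14.59264 + 50.688 - 44 = 21.28064

21.28064


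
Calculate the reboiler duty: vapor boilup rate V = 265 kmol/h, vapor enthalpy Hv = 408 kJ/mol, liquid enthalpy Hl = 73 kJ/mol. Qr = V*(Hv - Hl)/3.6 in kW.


Qr = 265 * (408 - 73) / 3.6 = 265 * 335 / 3.6 = 24660

24660 kW


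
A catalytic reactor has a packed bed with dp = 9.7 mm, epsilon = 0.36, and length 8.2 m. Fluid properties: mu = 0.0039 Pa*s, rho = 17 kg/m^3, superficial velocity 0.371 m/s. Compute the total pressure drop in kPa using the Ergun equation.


dp = 9.7 mm = 0.0097 m
Viscous term = 150*0.0039*0.371*(1-0.36)^2 / (0.0097^2*0.36^3) = 20250.6
Inertial term = 1.75*17*0.371^2*(1-0.36) / (0.0097*0.36^3) = 5790.76
dP/L = 20250.6 + 5790.76 = 26041.4 Pa/m
dP = 26041.4 * 8.2 / 1000 = 213.5 kPa

213.5 kPa


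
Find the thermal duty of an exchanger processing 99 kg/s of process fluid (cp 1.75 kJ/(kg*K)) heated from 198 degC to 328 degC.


Q = m_dot * cp * delta_T
delta_T = 328 - 198 = 130 K
Q = 99 * 1.75 * 130
= 173.25 * 130
= 22522.5 kW

22522.5 kW


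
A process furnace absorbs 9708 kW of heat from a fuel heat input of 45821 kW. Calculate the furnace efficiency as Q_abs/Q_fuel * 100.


Furnace efficiency = Q_absorbed / Q_fuel * 100
= 9708 / 45821 * 100 = 21.19

21.19 %


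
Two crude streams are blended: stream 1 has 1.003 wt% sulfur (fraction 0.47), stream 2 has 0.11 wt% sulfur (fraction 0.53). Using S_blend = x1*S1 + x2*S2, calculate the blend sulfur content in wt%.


Linear sulfur blending: S_blend = x1*S1 + x2*S2
Contribution 1: 0.47 * 1.003 = 0.47141 wt%
Contribution 2: 0.53 * 0.11 = 0.0583 wt%
S_blend = 0.47141 + 0.0583 = 0.52971

0.52971 wt%


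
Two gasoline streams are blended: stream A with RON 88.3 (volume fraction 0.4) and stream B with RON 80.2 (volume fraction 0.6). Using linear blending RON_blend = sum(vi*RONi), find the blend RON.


Linear blending: RON_blend = sum(vi * RONi)
Contribution 1: 0.4 * 88.3 = 35.32
Contribution 2: 0.6 * 80.2 = 48.12
RON_blend = 35.32 + 48.12 = 83.44

83.44


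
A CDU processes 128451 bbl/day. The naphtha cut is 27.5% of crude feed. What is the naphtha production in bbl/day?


Crude throughput = 128451 bbl/day
Fraction yield = 27.5%
yield = throughput * fraction / 100
yield = 128451 * 27.5 / 100 = 35324.025

35324.025 bbl/day


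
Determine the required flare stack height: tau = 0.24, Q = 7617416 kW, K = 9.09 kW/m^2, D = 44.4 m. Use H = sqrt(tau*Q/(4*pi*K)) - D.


tau*Q/(4*pi*K) = 0.24 * 7617416 / (4 * pi * 9.09) = 16004.6
sqrt(16004.6) = 126.509
H = 126.509 - 44.4 = 82.11

82.11 m


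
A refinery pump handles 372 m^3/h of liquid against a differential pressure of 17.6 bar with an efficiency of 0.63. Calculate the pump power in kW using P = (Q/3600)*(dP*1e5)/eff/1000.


Q = 372 / 3600 = 0.103333 m^3/s
P = 0.103333 * (17.6 * 1e5) / 0.63 / 1000 = 288.7

288.7 kW


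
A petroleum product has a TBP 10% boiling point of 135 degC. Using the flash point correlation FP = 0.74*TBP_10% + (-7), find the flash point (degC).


FP = 0.74 * 135 + (-7) = 92.9

92.9 degC


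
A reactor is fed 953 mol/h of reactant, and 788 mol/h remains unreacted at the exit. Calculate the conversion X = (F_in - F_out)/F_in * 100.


X = (F_in - F_out) / F_in * 100
Moles reacted = 953 - 788 = 165
X = 165 / 953 * 100
= 0.1731 * 100
= 17.31 %

17.31 %


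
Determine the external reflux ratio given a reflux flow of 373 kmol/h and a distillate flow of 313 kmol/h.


Reflux ratio definition: R = L / D (liquid returned / distillate withdrawn)
L = 373 kmol/h, D = 313 kmol/h
R = 373 / 313 = 1.192

1.192


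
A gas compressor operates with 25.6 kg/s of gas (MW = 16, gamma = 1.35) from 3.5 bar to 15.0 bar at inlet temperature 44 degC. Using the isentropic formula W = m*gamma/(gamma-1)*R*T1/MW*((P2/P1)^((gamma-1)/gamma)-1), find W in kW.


Isentropic work: W = m*(gamma/(gamma-1))*(R*T1/MW)*((P2/P1)^((gamma-1)/gamma) - 1)
T1 = 44 + 273.15 = 317.15 K
Pressure ratio = 15.0 / 3.5 = 4.28571
Exponent = (1.35 - 1)/1.35 = 0.259259
(P2/P1)^exp - 1 = 4.28571^0.259259 - 1 = 0.458336
W = 25.6 * 1.35 / 0.35 * 8.314 * 317.15 / 16 * 0.458336 = 7458

7458 kW


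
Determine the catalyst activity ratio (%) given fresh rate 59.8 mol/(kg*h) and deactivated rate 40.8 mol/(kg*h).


Activity (%) = (rate_used / rate_fresh) * 100
rate_used = 40.8, rate_fresh = 59.8
= (40.8 / 59.8) * 100
= 0.6823 * 100 = 68.23

68.23 %


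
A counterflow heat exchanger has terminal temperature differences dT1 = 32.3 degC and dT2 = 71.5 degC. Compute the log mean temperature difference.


LMTD = (dT1 - dT2) / ln(dT1/dT2)
= (32.3 - 71.5) / ln(32.3 / 71.5) = -39.2 / -0.79463 = 49.33

49.33 degC


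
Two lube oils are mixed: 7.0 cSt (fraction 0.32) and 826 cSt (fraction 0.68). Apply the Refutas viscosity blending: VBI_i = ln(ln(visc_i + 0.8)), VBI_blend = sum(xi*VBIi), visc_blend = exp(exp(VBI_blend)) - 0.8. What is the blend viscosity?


Refutas method: VBN_i = 14.534*ln(ln(visc_i + 0.8)) + 10.975, blended linearly by mass fraction; since VBN is linear in VBI_i = ln(ln(visc_i + 0.8)) and the fractions sum to 1, blend VBI directly: visc = exp(exp(VBI_blend)) - 0.8
VBI_1 = ln(ln(7.0 + 0.8)) = 0.719849
VBI_2 = ln(ln(826 + 0.8)) = 1.90473
VBI_blend = 0.32 * 0.719849 + 0.68 * 1.90473 = 1.52557
visc_blend = exp(exp(1.52557)) - 0.8 = 98.46

98.46 cSt


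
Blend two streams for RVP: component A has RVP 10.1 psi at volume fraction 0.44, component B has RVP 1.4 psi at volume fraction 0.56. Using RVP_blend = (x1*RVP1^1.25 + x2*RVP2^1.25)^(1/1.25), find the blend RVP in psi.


Chevron index: RVP_blend = (sum xi*RVPi^1.25)^(1/1.25)
RVP^1.25 terms: 0.44 * 10.1^1.25 + 0.56 * 1.4^1.25 = 8.77516
RVP_blend = 8.77516^(1/1.25) = 5.683

5.683 psi


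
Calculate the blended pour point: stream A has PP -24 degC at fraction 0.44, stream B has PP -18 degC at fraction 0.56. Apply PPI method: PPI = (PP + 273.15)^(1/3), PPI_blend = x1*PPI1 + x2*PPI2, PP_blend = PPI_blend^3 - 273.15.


PPI_1 = (-24 + 273.15)^(1/3) = 6.292458
PPI_2 = (-18 + 273.15)^(1/3) = 6.342569
PPI_blend = 0.44 * 6.292458 + 0.56 * 6.342569 = 6.32052
PP_blend = 6.32052^3 - 273.15 = 252.4983 - 273.15 = -20.65

-20.65 degC


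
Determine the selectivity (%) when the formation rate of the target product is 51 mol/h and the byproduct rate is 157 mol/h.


Selectivity = desired / (desired + undesired) * 100
Total products = 51 + 157 = 208 mol/h
S = 51 / 208 * 100
= 0.2452 * 100
= 24.52 %

24.52 %


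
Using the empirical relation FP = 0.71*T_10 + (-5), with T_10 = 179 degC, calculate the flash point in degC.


FP = 0.71 * 179 + (-5) = 122.09

122.09 degC


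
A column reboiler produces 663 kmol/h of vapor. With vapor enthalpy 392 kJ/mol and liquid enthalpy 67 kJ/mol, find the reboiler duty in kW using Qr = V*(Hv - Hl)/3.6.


Qr = 663 * (392 - 67) / 3.6 = 663 * 325 / 3.6 = 59850

59850 kW


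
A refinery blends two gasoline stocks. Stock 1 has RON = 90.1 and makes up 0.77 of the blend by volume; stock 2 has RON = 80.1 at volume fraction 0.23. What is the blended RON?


Linear blending: RON_blend = sum(vi * RONi)
Contribution 1: 0.77 * 90.1 = 69.377
Contribution 2: 0.23 * 80.1 = 18.423
RON_blend = 69.377 + 18.423 = 87.8

87.8


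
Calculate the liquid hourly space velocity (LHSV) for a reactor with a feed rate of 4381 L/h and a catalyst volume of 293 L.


LHSV = volumetric feed rate / catalyst volume
= 4381 L/h / 293 L
= 14.95 h^-1

14.95 h^-1


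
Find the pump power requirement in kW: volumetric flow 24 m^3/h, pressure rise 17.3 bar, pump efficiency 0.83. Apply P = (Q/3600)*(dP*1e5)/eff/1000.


Q = 24 / 3600 = 0.00666667 m^3/s
P = 0.00666667 * (17.3 * 1e5) / 0.83 / 1000 = 13.90

13.90 kW


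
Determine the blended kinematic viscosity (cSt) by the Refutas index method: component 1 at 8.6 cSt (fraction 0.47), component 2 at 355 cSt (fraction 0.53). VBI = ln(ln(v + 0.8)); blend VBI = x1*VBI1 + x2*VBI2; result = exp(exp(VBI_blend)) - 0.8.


Refutas method: VBN_i = 14.534*ln(ln(visc_i + 0.8)) + 10.975, blended linearly by mass fraction; since VBN is linear in VBI_i = ln(ln(visc_i + 0.8)) and the fractions sum to 1, blend VBI directly: visc = exp(exp(VBI_blend)) - 0.8
VBI_1 = ln(ln(8.6 + 0.8)) = 0.806793
VBI_2 = ln(ln(355 + 0.8)) = 1.7706
VBI_blend = 0.47 * 0.806793 + 0.53 * 1.7706 = 1.31761
visc_blend = exp(exp(1.31761)) - 0.8 = 41.07

41.07 cSt


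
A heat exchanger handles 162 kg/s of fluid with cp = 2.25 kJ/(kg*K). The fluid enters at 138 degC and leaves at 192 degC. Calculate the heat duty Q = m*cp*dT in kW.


Q = m_dot * cp * delta_T
delta_T = 192 - 138 = 54 K
Q = 162 * 2.25 * 54
= 364.5 * 54
= 19683 kW

19683 kW


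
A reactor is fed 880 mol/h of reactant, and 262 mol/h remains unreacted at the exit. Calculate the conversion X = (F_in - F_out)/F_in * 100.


X = (F_in - F_out) / F_in * 100
Moles reacted = 880 - 262 = 618
X = 618 / 880 * 100
= 0.7023 * 100
= 70.23 %

70.23 %


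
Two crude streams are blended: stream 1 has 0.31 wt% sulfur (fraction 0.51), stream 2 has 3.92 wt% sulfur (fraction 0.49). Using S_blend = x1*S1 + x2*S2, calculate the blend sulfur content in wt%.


Linear sulfur blending: S_blend = x1*S1 + x2*S2
Contribution 1: 0.51 * 0.31 = 0.1581 wt%
Contribution 2: 0.49 * 3.92 = 1.9208 wt%
S_blend = 0.1581 + 1.9208 = 2.0789

2.0789 wt%


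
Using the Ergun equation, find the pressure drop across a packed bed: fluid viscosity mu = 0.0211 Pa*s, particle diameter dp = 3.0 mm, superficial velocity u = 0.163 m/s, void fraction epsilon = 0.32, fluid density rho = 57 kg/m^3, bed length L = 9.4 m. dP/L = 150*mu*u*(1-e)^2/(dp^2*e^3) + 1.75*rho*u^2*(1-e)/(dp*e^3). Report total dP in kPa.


dp = 3.0 mm = 0.003 m
Viscous term = 150*0.0211*0.163*(1-0.32)^2 / (0.003^2*0.32^3) = 808885
Inertial term = 1.75*57*0.163^2*(1-0.32) / (0.003*0.32^3) = 18332.7
dP/L = 808885 + 18332.7 = 827218 Pa/m
dP = 827218 * 9.4 / 1000 = 7776 kPa

7776 kPa


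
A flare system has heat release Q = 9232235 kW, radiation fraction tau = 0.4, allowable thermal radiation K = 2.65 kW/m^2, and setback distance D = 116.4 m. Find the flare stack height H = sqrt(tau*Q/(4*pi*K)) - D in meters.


tau*Q/(4*pi*K) = 0.4 * 9232235 / (4 * pi * 2.65) = 110895
sqrt(110895) = 333.009
H = 333.009 - 116.4 = 216.6

216.6 m


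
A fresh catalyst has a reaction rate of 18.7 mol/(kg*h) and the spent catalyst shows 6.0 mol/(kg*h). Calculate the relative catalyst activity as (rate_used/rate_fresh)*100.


Activity (%) = (rate_used / rate_fresh) * 100
rate_used = 6.0, rate_fresh = 18.7
= (6.0 / 18.7) * 100
= 0.3209 * 100 = 32.09

32.09 %


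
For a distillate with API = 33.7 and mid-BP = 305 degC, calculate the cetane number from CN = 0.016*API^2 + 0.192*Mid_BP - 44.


CN = 0.016 * 33.7^2 + 0.192 * 305 - 44
CN = 18.17104 + 58.56 - 44 = 32.73104

32.73104


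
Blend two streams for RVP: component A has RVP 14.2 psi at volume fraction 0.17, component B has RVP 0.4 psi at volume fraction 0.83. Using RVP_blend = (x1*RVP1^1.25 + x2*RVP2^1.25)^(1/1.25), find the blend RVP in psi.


Chevron index: RVP_blend = (sum xi*RVPi^1.25)^(1/1.25)
RVP^1.25 terms: 0.17 * 14.2^1.25 + 0.83 * 0.4^1.25 = 4.95011
RVP_blend = 4.95011^(1/1.25) = 3.595

3.595 psi


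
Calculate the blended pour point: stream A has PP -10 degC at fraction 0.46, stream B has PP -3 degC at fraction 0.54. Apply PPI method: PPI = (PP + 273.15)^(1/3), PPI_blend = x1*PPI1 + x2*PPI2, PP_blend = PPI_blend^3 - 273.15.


PPI_1 = (-10 + 273.15)^(1/3) = 6.408176
PPI_2 = (-3 + 273.15)^(1/3) = 6.464501
PPI_blend = 0.46 * 6.408176 + 0.54 * 6.464501 = 6.438592
PP_blend = 6.438592^3 - 273.15 = 266.9148 - 273.15 = -6.24

-6.24 degC


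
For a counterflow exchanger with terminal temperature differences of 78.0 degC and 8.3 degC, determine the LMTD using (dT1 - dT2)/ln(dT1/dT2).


LMTD = (dT1 - dT2) / ln(dT1/dT2)
= (78.0 - 8.3) / ln(78.0 / 8.3) = 69.7 / 2.24045 = 31.11

31.11 degC


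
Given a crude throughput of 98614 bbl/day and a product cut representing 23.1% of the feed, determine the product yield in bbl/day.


Crude throughput = 98614 bbl/day
Fraction yield = 23.1%
yield = throughput * fraction / 100
yield = 98614 * 23.1 / 100 = 22779.834

22779.834 bbl/day


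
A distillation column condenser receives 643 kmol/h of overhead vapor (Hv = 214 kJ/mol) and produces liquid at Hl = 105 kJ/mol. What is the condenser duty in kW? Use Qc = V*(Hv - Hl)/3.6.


Qc = 643 * (214 - 105) / 3.6 = 643 * 109 / 3.6 = 19470

19470 kW


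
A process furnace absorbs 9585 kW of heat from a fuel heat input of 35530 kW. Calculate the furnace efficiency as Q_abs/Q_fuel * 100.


Furnace efficiency = Q_absorbed / Q_fuel * 100
= 9585 / 35530 * 100 = 26.98

26.98 %


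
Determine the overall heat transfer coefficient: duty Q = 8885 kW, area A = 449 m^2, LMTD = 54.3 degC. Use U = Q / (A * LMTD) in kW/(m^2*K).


From Q = U*A*LMTD, U = Q / (A * LMTD)
U = 8885 / (449 * 54.3) = 8885 / 24380.7 = 0.3644

0.3644 kW/(m^2*K)


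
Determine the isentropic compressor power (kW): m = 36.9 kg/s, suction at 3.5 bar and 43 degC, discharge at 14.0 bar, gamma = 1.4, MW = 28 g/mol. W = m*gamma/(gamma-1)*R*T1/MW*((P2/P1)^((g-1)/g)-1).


Isentropic work: W = m*(gamma/(gamma-1))*(R*T1/MW)*((P2/P1)^((gamma-1)/gamma) - 1)
T1 = 43 + 273.15 = 316.15 K
Pressure ratio = 14.0 / 3.5 = 4
Exponent = (1.4 - 1)/1.4 = 0.285714
(P2/P1)^exp - 1 = 4^0.285714 - 1 = 0.485994
W = 36.9 * 1.4 / 0.4 * 8.314 * 316.15 / 28 * 0.485994 = 5892

5892 kW


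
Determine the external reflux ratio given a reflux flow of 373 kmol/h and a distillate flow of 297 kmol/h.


Reflux ratio definition: R = L / D (liquid returned / distillate withdrawn)
L = 373 kmol/h, D = 297 kmol/h
R = 373 / 297 = 1.256

1.256


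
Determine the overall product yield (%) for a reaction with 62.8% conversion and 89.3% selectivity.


Overall yield = conversion (%) * selectivity (%) / 100
Conversion = 62.8%, Selectivity = 89.3%
Y = 62.8 * 89.3 / 100
= 56.0804 %

56.0804 %


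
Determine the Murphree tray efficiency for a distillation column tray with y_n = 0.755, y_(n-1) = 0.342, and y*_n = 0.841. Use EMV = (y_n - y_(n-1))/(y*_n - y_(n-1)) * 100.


Murphree vapor efficiency: EMV = (y_n - y_(n-1)) / (y*_n - y_(n-1)) * 100
EMV = (0.755 - 0.342) / (0.841 - 0.342) * 100 = 0.413 / 0.499 * 100 = 82.77

82.77 %


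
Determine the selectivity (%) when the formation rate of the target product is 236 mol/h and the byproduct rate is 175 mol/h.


Selectivity = desired / (desired + undesired) * 100
Total products = 236 + 175 = 411 mol/h
S = 236 / 411 * 100
= 0.5742 * 100
= 57.42 %

57.42 %


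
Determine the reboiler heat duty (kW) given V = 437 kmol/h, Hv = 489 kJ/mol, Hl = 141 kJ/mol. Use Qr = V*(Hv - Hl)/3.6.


Qr = 437 * (489 - 141) / 3.6 = 437 * 348 / 3.6 = 42240

42240 kW


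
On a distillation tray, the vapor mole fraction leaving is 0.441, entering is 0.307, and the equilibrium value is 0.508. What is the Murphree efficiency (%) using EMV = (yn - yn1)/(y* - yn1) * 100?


Murphree vapor efficiency: EMV = (y_n - y_(n-1)) / (y*_n - y_(n-1)) * 100
EMV = (0.441 - 0.307) / (0.508 - 0.307) * 100 = 0.134 / 0.201 * 100 = 66.67

66.67 %


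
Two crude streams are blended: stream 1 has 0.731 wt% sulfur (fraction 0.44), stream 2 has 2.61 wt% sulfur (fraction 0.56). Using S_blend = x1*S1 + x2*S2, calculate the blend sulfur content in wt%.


Linear sulfur blending: S_blend = x1*S1 + x2*S2
Contribution 1: 0.44 * 0.731 = 0.32164 wt%
Contribution 2: 0.56 * 2.61 = 1.4616 wt%
S_blend = 0.32164 + 1.4616 = 1.78324

1.78324 wt%


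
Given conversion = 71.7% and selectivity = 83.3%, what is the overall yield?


Overall yield = conversion (%) * selectivity (%) / 100
Conversion = 71.7%, Selectivity = 83.3%
Y = 71.7 * 83.3 / 100
= 59.7261 %

59.7261 %


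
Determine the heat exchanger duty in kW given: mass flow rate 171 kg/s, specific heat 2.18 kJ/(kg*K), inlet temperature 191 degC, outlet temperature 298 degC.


Q = m_dot * cp * delta_T
delta_T = 298 - 191 = 107 K
Q = 171 * 2.18 * 107
= 372.78 * 107
= 39887.46 kW

39887.46 kW


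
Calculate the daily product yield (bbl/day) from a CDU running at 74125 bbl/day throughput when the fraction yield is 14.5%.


Crude throughput = 74125 bbl/day
Fraction yield = 14.5%
yield = throughput * fraction / 100
yield = 74125 * 14.5 / 100 = 10748.125

10748.125 bbl/day


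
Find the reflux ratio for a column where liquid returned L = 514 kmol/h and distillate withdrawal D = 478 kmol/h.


Reflux ratio definition: R = L / D (liquid returned / distillate withdrawn)
L = 514 kmol/h, D = 478 kmol/h
R = 514 / 478 = 1.075

1.075


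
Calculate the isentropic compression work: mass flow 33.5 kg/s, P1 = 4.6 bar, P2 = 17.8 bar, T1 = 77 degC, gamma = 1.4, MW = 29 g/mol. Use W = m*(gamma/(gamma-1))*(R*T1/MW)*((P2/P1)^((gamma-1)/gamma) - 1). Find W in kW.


Isentropic work: W = m*(gamma/(gamma-1))*(R*T1/MW)*((P2/P1)^((gamma-1)/gamma) - 1)
T1 = 77 + 273.15 = 350.15 K
Pressure ratio = 17.8 / 4.6 = 3.86957
Exponent = (1.4 - 1)/1.4 = 0.285714
(P2/P1)^exp - 1 = 3.86957^0.285714 - 1 = 0.471985
W = 33.5 * 1.4 / 0.4 * 8.314 * 350.15 / 29 * 0.471985 = 5555

5555 kW


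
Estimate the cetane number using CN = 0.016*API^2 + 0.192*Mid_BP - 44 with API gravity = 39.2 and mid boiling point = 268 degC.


CN = 0.016 * 39.2^2 + 0.192 * 268 - 44
CN = 24.58624 + 51.456 - 44 = 32.04224

32.04224


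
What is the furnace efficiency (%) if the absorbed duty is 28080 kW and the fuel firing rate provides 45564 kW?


Furnace efficiency = Q_absorbed / Q_fuel * 100
= 28080 / 45564 * 100 = 61.63

61.63 %


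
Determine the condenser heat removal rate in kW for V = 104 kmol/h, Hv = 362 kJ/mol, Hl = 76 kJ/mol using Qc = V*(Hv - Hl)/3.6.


Qc = 104 * (362 - 76) / 3.6 = 104 * 286 / 3.6 = 8262

8262 kW


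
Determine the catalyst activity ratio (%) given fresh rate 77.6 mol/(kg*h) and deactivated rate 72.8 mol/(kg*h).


Activity (%) = (rate_used / rate_fresh) * 100
rate_used = 72.8, rate_fresh = 77.6
= (72.8 / 77.6) * 100
= 0.9381 * 100 = 93.81

93.81 %


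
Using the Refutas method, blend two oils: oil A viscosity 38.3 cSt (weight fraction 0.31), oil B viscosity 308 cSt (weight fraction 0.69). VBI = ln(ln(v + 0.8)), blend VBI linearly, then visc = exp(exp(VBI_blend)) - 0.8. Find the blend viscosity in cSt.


Refutas method: VBN_i = 14.534*ln(ln(visc_i + 0.8)) + 10.975, blended linearly by mass fraction; since VBN is linear in VBI_i = ln(ln(visc_i + 0.8)) and the fractions sum to 1, blend VBI directly: visc = exp(exp(VBI_blend)) - 0.8
VBI_1 = ln(ln(38.3 + 0.8)) = 1.29913
VBI_2 = ln(ln(308 + 0.8)) = 1.74619
VBI_blend = 0.31 * 1.29913 + 0.69 * 1.74619 = 1.6076
visc_blend = exp(exp(1.6076)) - 0.8 = 146.3

146.3 cSt


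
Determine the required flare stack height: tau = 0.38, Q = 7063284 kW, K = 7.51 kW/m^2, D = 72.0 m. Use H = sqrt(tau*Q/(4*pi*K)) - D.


tau*Q/(4*pi*K) = 0.38 * 7063284 / (4 * pi * 7.51) = 28440.7
sqrt(28440.7) = 168.644
H = 168.644 - 72.0 = 96.64

96.64 m


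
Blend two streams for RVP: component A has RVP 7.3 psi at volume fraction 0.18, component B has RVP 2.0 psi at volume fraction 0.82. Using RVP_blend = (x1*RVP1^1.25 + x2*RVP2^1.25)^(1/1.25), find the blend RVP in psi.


Chevron index: RVP_blend = (sum xi*RVPi^1.25)^(1/1.25)
RVP^1.25 terms: 0.18 * 7.3^1.25 + 0.82 * 2.0^1.25 = 4.11016
RVP_blend = 4.11016^(1/1.25) = 3.098

3.098 psi


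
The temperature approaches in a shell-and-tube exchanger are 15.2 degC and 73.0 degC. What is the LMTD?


LMTD = (dT1 - dT2) / ln(dT1/dT2)
= (15.2 - 73.0) / ln(15.2 / 73.0) = -57.8 / -1.56916 = 36.83

36.83 degC


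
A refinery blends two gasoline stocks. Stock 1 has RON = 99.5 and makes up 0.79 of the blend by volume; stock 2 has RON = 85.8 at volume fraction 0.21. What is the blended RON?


Linear blending: RON_blend = sum(vi * RONi)
Contribution 1: 0.79 * 99.5 = 78.605
Contribution 2: 0.21 * 85.8 = 18.018
RON_blend = 78.605 + 18.018 = 96.623

96.623


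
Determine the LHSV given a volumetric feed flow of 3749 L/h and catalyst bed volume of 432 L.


LHSV = volumetric feed rate / catalyst volume
= 3749 L/h / 432 L
= 8.678 h^-1

8.678 h^-1


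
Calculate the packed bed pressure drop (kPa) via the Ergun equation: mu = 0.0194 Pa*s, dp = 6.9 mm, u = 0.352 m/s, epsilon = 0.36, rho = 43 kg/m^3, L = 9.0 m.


dp = 6.9 mm = 0.0069 m
Viscous term = 150*0.0194*0.352*(1-0.36)^2 / (0.0069^2*0.36^3) = 188882
Inertial term = 1.75*43*0.352^2*(1-0.36) / (0.0069*0.36^3) = 18536
dP/L = 188882 + 18536 = 207418 Pa/m
dP = 207418 * 9.0 / 1000 = 1867 kPa

1867 kPa


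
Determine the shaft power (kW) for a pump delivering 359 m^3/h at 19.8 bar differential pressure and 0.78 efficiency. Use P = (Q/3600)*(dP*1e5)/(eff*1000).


Q = 359 / 3600 = 0.0997222 m^3/s
P = 0.0997222 * (19.8 * 1e5) / 0.78 / 1000 = 253.1

253.1 kW


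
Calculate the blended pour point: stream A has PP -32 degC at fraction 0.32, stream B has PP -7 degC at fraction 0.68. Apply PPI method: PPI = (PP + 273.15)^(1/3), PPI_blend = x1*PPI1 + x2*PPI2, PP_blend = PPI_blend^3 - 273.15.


PPI_1 = (-32 + 273.15)^(1/3) = 6.224375
PPI_2 = (-7 + 273.15)^(1/3) = 6.432436
PPI_blend = 0.32 * 6.224375 + 0.68 * 6.432436 = 6.365856
PP_blend = 6.365856^3 - 273.15 = 257.9707 - 273.15 = -15.18

-15.18 degC


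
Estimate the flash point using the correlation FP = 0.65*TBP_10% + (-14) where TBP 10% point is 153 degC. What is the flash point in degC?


FP = 0.65 * 153 + (-14) = 85.45

85.45 degC


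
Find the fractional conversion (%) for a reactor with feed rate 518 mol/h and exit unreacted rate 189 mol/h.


X = (F_in - F_out) / F_in * 100
Moles reacted = 518 - 189 = 329
X = 329 / 518 * 100
= 0.6351 * 100
= 63.51 %

63.51 %


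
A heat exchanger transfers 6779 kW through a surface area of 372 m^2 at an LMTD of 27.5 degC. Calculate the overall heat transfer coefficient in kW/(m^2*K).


From Q = U*A*LMTD, U = Q / (A * LMTD)
U = 6779 / (372 * 27.5) = 6779 / 10230 = 0.6627

0.6627 kW/(m^2*K)


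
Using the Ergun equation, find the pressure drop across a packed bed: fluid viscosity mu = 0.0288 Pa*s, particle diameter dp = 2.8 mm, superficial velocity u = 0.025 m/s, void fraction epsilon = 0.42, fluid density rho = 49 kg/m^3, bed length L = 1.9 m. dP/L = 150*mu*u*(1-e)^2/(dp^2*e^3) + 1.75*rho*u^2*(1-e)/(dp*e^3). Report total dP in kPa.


dp = 2.8 mm = 0.0028 m
Viscous term = 150*0.0288*0.025*(1-0.42)^2 / (0.0028^2*0.42^3) = 62548.3
Inertial term = 1.75*49*0.025^2*(1-0.42) / (0.0028*0.42^3) = 149.843
dP/L = 62548.3 + 149.843 = 62698.1 Pa/m
dP = 62698.1 * 1.9 / 1000 = 119.1 kPa

119.1 kPa


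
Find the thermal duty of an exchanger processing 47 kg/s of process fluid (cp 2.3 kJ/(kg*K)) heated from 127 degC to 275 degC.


Q = m_dot * cp * delta_T
delta_T = 275 - 127 = 148 K
Q = 47 * 2.3 * 148
= 108.1 * 148
= 15998.8 kW

15998.8 kW


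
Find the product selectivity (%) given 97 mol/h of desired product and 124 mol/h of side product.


Selectivity = desired / (desired + undesired) * 100
Total products = 97 + 124 = 221 mol/h
S = 97 / 221 * 100
= 0.4389 * 100
= 43.89 %

43.89 %


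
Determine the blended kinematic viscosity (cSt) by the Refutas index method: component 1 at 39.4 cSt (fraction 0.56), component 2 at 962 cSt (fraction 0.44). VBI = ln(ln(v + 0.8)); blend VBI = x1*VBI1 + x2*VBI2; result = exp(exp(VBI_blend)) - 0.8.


Refutas method: VBN_i = 14.534*ln(ln(visc_i + 0.8)) + 10.975, blended linearly by mass fraction; since VBN is linear in VBI_i = ln(ln(visc_i + 0.8)) and the fractions sum to 1, blend VBI directly: visc = exp(exp(VBI_blend)) - 0.8
VBI_1 = ln(ln(39.4 + 0.8)) = 1.30667
VBI_2 = ln(ln(962 + 0.8)) = 1.92714
VBI_blend = 0.56 * 1.30667 + 0.44 * 1.92714 = 1.57968
visc_blend = exp(exp(1.57968)) - 0.8 = 127.4

127.4 cSt


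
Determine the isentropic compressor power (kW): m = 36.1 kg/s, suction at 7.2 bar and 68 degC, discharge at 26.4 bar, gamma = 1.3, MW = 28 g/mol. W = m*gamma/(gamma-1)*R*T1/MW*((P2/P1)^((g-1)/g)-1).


Isentropic work: W = m*(gamma/(gamma-1))*(R*T1/MW)*((P2/P1)^((gamma-1)/gamma) - 1)
T1 = 68 + 273.15 = 341.15 K
Pressure ratio = 26.4 / 7.2 = 3.66667
Exponent = (1.3 - 1)/1.3 = 0.230769
(P2/P1)^exp - 1 = 3.66667^0.230769 - 1 = 0.349635
W = 36.1 * 1.3 / 0.3 * 8.314 * 341.15 / 28 * 0.349635 = 5540

5540 kW


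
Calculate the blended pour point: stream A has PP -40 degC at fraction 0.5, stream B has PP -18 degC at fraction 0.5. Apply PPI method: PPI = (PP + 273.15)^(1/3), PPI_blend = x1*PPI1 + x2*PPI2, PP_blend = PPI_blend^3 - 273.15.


PPI_1 = (-40 + 273.15)^(1/3) = 6.15477
PPI_2 = (-18 + 273.15)^(1/3) = 6.342569
PPI_blend = 0.5 * 6.15477 + 0.5 * 6.342569 = 6.24867
PP_blend = 6.24867^3 - 273.15 = 243.9848 - 273.15 = -29.17

-29.17 degC


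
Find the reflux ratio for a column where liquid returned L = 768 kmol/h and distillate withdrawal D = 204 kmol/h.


Reflux ratio definition: R = L / D (liquid returned / distillate withdrawn)
L = 768 kmol/h, D = 204 kmol/h
R = 768 / 204 = 3.765

3.765


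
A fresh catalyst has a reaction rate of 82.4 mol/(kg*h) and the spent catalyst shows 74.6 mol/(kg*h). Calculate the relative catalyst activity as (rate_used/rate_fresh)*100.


Activity (%) = (rate_used / rate_fresh) * 100
rate_used = 74.6, rate_fresh = 82.4
= (74.6 / 82.4) * 100
= 0.9053 * 100 = 90.53

90.53 %


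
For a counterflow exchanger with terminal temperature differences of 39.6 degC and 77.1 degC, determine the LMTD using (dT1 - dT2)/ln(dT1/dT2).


LMTD = (dT1 - dT2) / ln(dT1/dT2)
= (39.6 - 77.1) / ln(39.6 / 77.1) = -37.5 / -0.666274 = 56.28

56.28 degC


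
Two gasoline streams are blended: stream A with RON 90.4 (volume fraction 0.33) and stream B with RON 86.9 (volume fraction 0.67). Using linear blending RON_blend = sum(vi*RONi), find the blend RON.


Linear blending: RON_blend = sum(vi * RONi)
Contribution 1: 0.33 * 90.4 = 29.832
Contribution 2: 0.67 * 86.9 = 58.223
RON_blend = 29.832 + 58.223 = 88.055

88.055


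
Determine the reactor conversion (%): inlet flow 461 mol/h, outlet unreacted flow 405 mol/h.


X = (F_in - F_out) / F_in * 100
Moles reacted = 461 - 405 = 56
X = 56 / 461 * 100
= 0.1215 * 100
= 12.15 %

12.15 %


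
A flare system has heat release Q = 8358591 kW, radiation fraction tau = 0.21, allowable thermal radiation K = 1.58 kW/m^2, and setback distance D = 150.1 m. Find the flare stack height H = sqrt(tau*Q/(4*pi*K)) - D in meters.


tau*Q/(4*pi*K) = 0.21 * 8358591 / (4 * pi * 1.58) = 88406.7
sqrt(88406.7) = 297.333
H = 297.333 - 150.1 = 147.2

147.2 m


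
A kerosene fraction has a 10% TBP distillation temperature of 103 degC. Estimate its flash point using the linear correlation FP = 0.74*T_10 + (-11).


FP = 0.74 * 103 + (-11) = 65.22

65.22 degC


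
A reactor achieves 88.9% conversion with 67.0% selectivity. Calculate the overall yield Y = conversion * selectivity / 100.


Overall yield = conversion (%) * selectivity (%) / 100
Conversion = 88.9%, Selectivity = 67.0%
Y = 88.9 * 67.0 / 100
= 59.563 %

59.563 %


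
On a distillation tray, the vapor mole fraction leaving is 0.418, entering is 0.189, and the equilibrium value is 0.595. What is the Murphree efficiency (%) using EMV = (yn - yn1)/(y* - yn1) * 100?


Murphree vapor efficiency: EMV = (y_n - y_(n-1)) / (y*_n - y_(n-1)) * 100
EMV = (0.418 - 0.189) / (0.595 - 0.189) * 100 = 0.229 / 0.406 * 100 = 56.40

56.40 %


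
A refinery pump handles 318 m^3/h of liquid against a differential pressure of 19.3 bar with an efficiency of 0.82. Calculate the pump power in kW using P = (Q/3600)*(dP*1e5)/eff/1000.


Q = 318 / 3600 = 0.0883333 m^3/s
P = 0.0883333 * (19.3 * 1e5) / 0.82 / 1000 = 207.9

207.9 kW


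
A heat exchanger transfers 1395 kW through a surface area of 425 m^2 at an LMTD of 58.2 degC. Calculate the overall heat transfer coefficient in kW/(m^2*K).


From Q = U*A*LMTD, U = Q / (A * LMTD)
U = 1395 / (425 * 58.2) = 1395 / 24735 = 0.05640

0.05640 kW/(m^2*K)


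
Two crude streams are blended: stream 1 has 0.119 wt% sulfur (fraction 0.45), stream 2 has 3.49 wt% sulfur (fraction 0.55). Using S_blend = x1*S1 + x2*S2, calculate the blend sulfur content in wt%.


Linear sulfur blending: S_blend = x1*S1 + x2*S2
Contribution 1: 0.45 * 0.119 = 0.05355 wt%
Contribution 2: 0.55 * 3.49 = 1.9195 wt%
S_blend = 0.05355 + 1.9195 = 1.97305

1.97305 wt%


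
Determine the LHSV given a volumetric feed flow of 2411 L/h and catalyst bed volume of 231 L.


LHSV = volumetric feed rate / catalyst volume
= 2411 L/h / 231 L
= 10.44 h^-1

10.44 h^-1


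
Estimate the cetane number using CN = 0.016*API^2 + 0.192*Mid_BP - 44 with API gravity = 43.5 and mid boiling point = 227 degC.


CN = 0.016 * 43.5^2 + 0.192 * 227 - 44
CN = 30.276 + 43.584 - 44 = 29.86

29.86


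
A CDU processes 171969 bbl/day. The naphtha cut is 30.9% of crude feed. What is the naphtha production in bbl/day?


Crude throughput = 171969 bbl/day
Fraction yield = 30.9%
yield = throughput * fraction / 100
yield = 171969 * 30.9 / 100 = 53138.421

53138.421 bbl/day


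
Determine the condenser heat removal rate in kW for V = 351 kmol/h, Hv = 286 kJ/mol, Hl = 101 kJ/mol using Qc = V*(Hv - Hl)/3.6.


Qc = 351 * (286 - 101) / 3.6 = 351 * 185 / 3.6 = 18040

18040 kW


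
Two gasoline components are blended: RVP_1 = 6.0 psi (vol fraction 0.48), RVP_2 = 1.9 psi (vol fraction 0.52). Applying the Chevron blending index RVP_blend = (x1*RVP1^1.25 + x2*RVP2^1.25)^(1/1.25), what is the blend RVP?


Chevron index: RVP_blend = (sum xi*RVPi^1.25)^(1/1.25)
RVP^1.25 terms: 0.48 * 6.0^1.25 + 0.52 * 1.9^1.25 = 5.66741
RVP_blend = 5.66741^(1/1.25) = 4.006

4.006 psi


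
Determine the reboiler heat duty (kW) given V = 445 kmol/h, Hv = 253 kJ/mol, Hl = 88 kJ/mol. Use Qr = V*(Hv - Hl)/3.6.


Qr = 445 * (253 - 88) / 3.6 = 445 * 165 / 3.6 = 20400

20400 kW


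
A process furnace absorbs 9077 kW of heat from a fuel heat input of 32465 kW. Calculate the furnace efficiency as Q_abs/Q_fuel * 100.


Furnace efficiency = Q_absorbed / Q_fuel * 100
= 9077 / 32465 * 100 = 27.96

27.96 %


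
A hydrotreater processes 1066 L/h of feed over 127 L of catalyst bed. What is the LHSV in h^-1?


LHSV = volumetric feed rate / catalyst volume
= 1066 L/h / 127 L
= 8.394 h^-1

8.394 h^-1


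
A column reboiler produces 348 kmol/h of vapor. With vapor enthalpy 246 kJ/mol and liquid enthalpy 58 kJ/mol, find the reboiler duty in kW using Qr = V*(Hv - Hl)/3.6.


Qr = 348 * (246 - 58) / 3.6 = 348 * 188 / 3.6 = 18170

18170 kW


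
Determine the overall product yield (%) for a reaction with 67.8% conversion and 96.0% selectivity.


Overall yield = conversion (%) * selectivity (%) / 100
Conversion = 67.8%, Selectivity = 96.0%
Y = 67.8 * 96.0 / 100
= 65.088 %

65.088 %


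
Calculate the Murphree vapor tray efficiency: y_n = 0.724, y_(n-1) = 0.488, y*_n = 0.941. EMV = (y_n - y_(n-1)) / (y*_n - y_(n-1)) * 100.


Murphree vapor efficiency: EMV = (y_n - y_(n-1)) / (y*_n - y_(n-1)) * 100
EMV = (0.724 - 0.488) / (0.941 - 0.488) * 100 = 0.236 / 0.453 * 100 = 52.10

52.10 %


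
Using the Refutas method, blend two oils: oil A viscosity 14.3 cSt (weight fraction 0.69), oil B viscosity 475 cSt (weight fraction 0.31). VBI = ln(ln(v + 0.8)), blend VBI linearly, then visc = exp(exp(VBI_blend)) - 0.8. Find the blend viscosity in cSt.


Refutas method: VBN_i = 14.534*ln(ln(visc_i + 0.8)) + 10.975, blended linearly by mass fraction; since VBN is linear in VBI_i = ln(ln(visc_i + 0.8)) and the fractions sum to 1, blend VBI directly: visc = exp(exp(VBI_blend)) - 0.8
VBI_1 = ln(ln(14.3 + 0.8)) = 0.99868
VBI_2 = ln(ln(475 + 0.8)) = 1.81889
VBI_blend = 0.69 * 0.99868 + 0.31 * 1.81889 = 1.25295
visc_blend = exp(exp(1.25295)) - 0.8 = 32.34

32.34 cSt


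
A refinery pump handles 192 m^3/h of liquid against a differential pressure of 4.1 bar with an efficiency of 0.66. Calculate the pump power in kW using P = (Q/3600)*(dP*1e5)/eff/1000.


Q = 192 / 3600 = 0.0533333 m^3/s
P = 0.0533333 * (4.1 * 1e5) / 0.66 / 1000 = 33.13

33.13 kW


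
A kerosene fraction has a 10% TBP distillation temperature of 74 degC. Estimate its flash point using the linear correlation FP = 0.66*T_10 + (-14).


FP = 0.66 * 74 + (-14) = 34.84

34.84 degC


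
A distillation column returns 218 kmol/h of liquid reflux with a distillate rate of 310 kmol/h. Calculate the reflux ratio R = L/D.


Reflux ratio definition: R = L / D (liquid returned / distillate withdrawn)
L = 218 kmol/h, D = 310 kmol/h
R = 218 / 310 = 0.7032

0.7032


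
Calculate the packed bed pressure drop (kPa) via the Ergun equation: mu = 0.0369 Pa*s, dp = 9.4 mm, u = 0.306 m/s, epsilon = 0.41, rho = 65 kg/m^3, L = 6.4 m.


dp = 9.4 mm = 0.0094 m
Viscous term = 150*0.0369*0.306*(1-0.41)^2 / (0.0094^2*0.41^3) = 96813.5
Inertial term = 1.75*65*0.306^2*(1-0.41) / (0.0094*0.41^3) = 9699.89
dP/L = 96813.5 + 9699.89 = 106513 Pa/m
dP = 106513 * 6.4 / 1000 = 681.7 kPa

681.7 kPa


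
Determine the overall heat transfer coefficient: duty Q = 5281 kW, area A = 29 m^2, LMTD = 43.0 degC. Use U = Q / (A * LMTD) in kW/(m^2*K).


From Q = U*A*LMTD, U = Q / (A * LMTD)
U = 5281 / (29 * 43.0) = 5281 / 1247 = 4.235

4.235 kW/(m^2*K)


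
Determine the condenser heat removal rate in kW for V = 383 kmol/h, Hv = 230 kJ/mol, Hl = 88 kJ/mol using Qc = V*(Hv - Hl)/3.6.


Qc = 383 * (230 - 88) / 3.6 = 383 * 142 / 3.6 = 15110

15110 kW


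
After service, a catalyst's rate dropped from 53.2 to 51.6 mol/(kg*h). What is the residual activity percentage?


Activity (%) = (rate_used / rate_fresh) * 100
rate_used = 51.6, rate_fresh = 53.2
= (51.6 / 53.2) * 100
= 0.9699 * 100 = 96.99

96.99 %


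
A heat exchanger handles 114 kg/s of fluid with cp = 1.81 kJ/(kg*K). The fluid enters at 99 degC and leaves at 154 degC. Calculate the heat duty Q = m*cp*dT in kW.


Q = m_dot * cp * delta_T
delta_T = 154 - 99 = 55 K
Q = 114 * 1.81 * 55
= 206.34 * 55
= 11348.7 kW

11348.7 kW


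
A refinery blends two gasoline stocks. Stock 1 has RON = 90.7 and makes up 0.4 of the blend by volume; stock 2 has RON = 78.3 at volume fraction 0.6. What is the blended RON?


Linear blending: RON_blend = sum(vi * RONi)
Contribution 1: 0.4 * 90.7 = 36.28
Contribution 2: 0.6 * 78.3 = 46.98
RON_blend = 36.28 + 46.98 = 83.26

83.26


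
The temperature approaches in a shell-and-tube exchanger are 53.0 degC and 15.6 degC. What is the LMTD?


LMTD = (dT1 - dT2) / ln(dT1/dT2)
= (53.0 - 15.6) / ln(53.0 / 15.6) = 37.4 / 1.22302 = 30.58

30.58 degC


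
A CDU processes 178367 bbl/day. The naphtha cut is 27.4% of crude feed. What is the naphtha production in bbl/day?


Crude throughput = 178367 bbl/day
Fraction yield = 27.4%
yield = throughput * fraction / 100
yield = 178367 * 27.4 / 100 = 48872.558

48872.558 bbl/day
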